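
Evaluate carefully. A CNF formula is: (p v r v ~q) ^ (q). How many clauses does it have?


A CNF formula is a conjunction of clauses.
Clauses are separated by ^.
Counting the conjuncts: 2 clauses.

2


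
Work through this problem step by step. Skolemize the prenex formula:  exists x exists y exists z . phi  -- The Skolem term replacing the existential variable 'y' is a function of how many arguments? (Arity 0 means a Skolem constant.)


Quantifier prefix: exists x exists y exists z
'y' is existentially quantified at position 2.
No universal quantifiers precede it.
Skolem function arity = 0 (a Skolem constant)

0


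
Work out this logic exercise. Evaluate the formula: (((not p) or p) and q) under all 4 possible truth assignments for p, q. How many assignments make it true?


Check all 4 assignments:
p=0, q=0: 0
p=0, q=1: 1
p=1, q=0: 0
p=1, q=1: 1
Count of True = 2

2


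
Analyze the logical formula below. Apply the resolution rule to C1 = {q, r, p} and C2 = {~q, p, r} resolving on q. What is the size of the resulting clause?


Remove q from C1 and ~q from C2.
C1 remainder: {r, p}
C2 remainder: {p, r}
Union (resolvent): {p, r}
Resolvent has 2 literal(s).

2


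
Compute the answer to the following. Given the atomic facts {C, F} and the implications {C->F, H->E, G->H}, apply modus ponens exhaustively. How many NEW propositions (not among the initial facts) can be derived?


Initial facts: {C, F}
Apply modus ponens to closure:
  (no implication fires)
Final known: {C, F}
New propositions: {(none)}
Count = 0

0


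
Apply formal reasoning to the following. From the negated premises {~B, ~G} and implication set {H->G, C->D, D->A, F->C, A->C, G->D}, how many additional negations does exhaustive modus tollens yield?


Initial negated facts: {~B, ~G}
Apply modus tollens to closure:
  ~G and H->G  =>  ~H
Final negated: {~B, ~G, ~H}
New negations: {~H}
Count = 1

1


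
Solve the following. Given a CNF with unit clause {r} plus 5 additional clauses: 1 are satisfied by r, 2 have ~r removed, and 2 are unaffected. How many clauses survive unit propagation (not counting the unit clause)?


Satisfied (removed): 1
Shortened (remain): 2
Unchanged (remain): 2
Remaining = 2 + 2 = 4

4


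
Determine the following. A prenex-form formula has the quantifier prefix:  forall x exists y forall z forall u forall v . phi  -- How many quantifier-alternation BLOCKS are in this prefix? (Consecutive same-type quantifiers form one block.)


Quantifier-type sequence: A E A A A  (A=forall, E=exists)
Group into maximal same-type runs:
  Ax1 | Ex1 | Ax3
Number of blocks = 3

3


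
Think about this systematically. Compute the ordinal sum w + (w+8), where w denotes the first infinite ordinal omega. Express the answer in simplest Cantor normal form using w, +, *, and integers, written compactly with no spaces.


Compute w + (w+8).
Ordinal + is associative but NOT commutative; for finite n>0, n + w = w but w + n stays w+n.
w + (w+8) = (w+w) + 8 = w*2+8.
Result = w*2+8

w*2+8


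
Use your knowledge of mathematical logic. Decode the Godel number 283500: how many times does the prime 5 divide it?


Factorize 283500 by dividing by 5 repeatedly.
Division steps: 5 divides 283500 exactly 3 time(s).
Exponent of 5 = 3

3


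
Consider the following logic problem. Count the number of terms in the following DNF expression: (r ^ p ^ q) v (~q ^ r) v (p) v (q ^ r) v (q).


A DNF formula is a disjunction of terms (conjunctions).
Terms are separated by v.
Counting the disjuncts: 5 terms.

5


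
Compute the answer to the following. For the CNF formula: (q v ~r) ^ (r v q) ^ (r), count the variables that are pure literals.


Check each variable for pure literal status:
p: absent (not pure)
q: pure positive
r: mixed (not pure)
Pure literal count = 1

1


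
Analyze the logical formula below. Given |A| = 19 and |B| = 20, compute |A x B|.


The Cartesian product A x B contains all ordered pairs (a, b).
|A x B| = |A| * |B| = 19 * 20 = 380

380


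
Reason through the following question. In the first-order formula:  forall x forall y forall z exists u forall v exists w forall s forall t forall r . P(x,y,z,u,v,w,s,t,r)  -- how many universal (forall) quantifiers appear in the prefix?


Quantifier prefix: forall x forall y forall z exists u forall v exists w forall s forall t forall r
Mark each quantifier type:
  U U U E U E U U U
Universal count = 7, Existential count = 2
Asked for universal (forall) quantifiers: 7

7


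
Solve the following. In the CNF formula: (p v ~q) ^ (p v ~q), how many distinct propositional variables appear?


Identify each variable that appears in the formula.
Variables found: p, q
Count = 2

2


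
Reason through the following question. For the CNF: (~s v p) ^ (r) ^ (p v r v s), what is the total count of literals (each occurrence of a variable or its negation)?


Counting literals in each clause:
Clause 1: 2 literal(s)
Clause 2: 1 literal(s)
Clause 3: 3 literal(s)
Total = 6

6


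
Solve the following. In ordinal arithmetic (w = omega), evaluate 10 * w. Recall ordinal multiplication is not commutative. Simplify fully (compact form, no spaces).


Compute 10 * w.
Ordinal * is associative and left-distributive over +, but NOT commutative; for finite n>1, n*w = w but w*n stays w*n.
For finite n>0, n * w = sup{n*k : k<w} = w. So 10 * w = w.
Result = w

w


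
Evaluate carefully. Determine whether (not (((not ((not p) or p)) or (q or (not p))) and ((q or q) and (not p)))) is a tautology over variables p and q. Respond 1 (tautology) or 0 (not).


Check all 4 assignments:
p=0, q=0: 1
p=0, q=1: 0
p=1, q=0: 1
p=1, q=1: 1
Satisfying count = 3/4.
Tautology iff count = 4: no.

0


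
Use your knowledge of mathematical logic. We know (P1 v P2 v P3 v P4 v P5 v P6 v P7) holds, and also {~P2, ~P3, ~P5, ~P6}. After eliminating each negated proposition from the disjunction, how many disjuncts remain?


Original disjuncts (7): P1, P2, P3, P4, P5, P6, P7
Negated (eliminate): ~P2, ~P3, ~P5, ~P6
Remaining disjuncts: P1, P4, P7
Count = 7 - 4 = 3

3


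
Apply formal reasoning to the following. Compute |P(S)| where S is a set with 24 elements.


The power set of a set with n elements has 2^n elements.
|P(S)| = 2^24 = 16777216

16777216


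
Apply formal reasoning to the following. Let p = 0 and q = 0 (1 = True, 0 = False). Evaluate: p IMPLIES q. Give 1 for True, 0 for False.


p = 0, q = 0
Operation: p IMPLIES q
Evaluate: 0 IMPLIES 0 = 1

1


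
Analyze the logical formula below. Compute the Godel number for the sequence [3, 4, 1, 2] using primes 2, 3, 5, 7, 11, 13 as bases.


Encode each element as an exponent of the corresponding prime:
  2^3 = 8
  3^4 = 81
  5^1 = 5
  7^2 = 49
Product = 8 * 81 * 5 * 49 = 158760

158760


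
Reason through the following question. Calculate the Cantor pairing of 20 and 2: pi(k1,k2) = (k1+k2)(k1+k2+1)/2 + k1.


k1 + k2 = 22
(k1+k2)(k1+k2+1)/2 = 22 * 23 / 2 = 253
pi = 253 + 20 = 273

273


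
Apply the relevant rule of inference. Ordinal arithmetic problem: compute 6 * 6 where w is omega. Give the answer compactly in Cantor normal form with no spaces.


Compute 6 * 6.
Ordinal * is associative and left-distributive over +, but NOT commutative; for finite n>1, n*w = w but w*n stays w*n.
Both finite; ordinal * agrees with natural *: 6 * 6 = 36.
Result = 36

36


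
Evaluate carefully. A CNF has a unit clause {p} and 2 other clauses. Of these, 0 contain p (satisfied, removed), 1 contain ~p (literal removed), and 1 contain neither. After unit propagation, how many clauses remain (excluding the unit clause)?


Satisfied (removed): 0
Shortened (remain): 1
Unchanged (remain): 1
Remaining = 1 + 1 = 2

2


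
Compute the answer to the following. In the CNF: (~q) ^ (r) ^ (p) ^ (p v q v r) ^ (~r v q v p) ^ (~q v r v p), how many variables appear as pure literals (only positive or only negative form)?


Check each variable for pure literal status:
p: pure positive
q: mixed (not pure)
r: mixed (not pure)
Pure literal count = 1

1


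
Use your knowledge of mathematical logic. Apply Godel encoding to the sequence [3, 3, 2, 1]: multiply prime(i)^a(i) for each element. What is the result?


Encode each element as an exponent of the corresponding prime:
  2^3 = 8
  3^3 = 27
  5^2 = 25
  7^1 = 7
Product = 8 * 27 * 25 * 7 = 37800

37800


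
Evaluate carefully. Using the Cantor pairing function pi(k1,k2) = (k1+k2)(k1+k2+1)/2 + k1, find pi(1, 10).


k1 + k2 = 11
(k1+k2)(k1+k2+1)/2 = 11 * 12 / 2 = 66
pi = 66 + 1 = 67

67


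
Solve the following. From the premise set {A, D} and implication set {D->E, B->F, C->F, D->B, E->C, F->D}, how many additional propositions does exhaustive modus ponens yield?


Initial facts: {A, D}
Apply modus ponens to closure:
  D and D->E  =>  E
  D and D->B  =>  B
  E and E->C  =>  C
  B and B->F  =>  F
Final known: {A, B, C, D, E, F}
New propositions: {B, C, E, F}
Count = 4

4


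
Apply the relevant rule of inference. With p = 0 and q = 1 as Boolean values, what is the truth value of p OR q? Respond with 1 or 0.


p = 0, q = 1
Operation: p OR q
Evaluate: 0 OR 1 = 1

1


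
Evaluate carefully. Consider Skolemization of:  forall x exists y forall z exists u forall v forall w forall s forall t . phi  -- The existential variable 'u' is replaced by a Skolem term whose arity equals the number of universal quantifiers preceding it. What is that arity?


Quantifier prefix: forall x exists y forall z exists u forall v forall w forall s forall t
'u' is existentially quantified at position 4.
Universal variables preceding it: x, z
Skolem function arity = 2

2


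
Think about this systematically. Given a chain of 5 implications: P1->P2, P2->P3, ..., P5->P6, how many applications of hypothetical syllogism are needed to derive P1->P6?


With 5 implications in a chain connecting 6 propositions:
P1->P2, P2->P3, ..., P5->P6
Steps needed = (number of implications) - 1 = 5 - 1 = 4

4


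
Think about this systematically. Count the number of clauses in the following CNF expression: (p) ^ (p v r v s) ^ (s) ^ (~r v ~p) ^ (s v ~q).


A CNF formula is a conjunction of clauses.
Clauses are separated by ^.
Counting the conjuncts: 5 clauses.

5


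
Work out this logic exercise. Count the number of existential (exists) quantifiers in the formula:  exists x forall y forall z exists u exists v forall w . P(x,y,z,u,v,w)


Quantifier prefix: exists x forall y forall z exists u exists v forall w
Mark each quantifier type:
  E U U E E U
Universal count = 3, Existential count = 3
Asked for existential (exists) quantifiers: 3

3


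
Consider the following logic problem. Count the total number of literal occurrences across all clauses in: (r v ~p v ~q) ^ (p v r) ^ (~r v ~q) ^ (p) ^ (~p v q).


Counting literals in each clause:
Clause 1: 3 literal(s)
Clause 2: 2 literal(s)
Clause 3: 2 literal(s)
Clause 4: 1 literal(s)
Clause 5: 2 literal(s)
Total = 10

10


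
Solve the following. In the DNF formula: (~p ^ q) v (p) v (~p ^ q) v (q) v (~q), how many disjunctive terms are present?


A DNF formula is a disjunction of terms (conjunctions).
Terms are separated by v.
Counting the disjuncts: 5 terms.

5


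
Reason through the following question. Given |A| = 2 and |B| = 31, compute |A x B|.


The Cartesian product A x B contains all ordered pairs (a, b).
|A x B| = |A| * |B| = 2 * 31 = 62

62


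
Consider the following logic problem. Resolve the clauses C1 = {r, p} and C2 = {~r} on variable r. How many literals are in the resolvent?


Remove r from C1 and ~r from C2.
C1 remainder: {p}
C2 remainder: {}
Union (resolvent): {p}
Resolvent has 1 literal(s).

1


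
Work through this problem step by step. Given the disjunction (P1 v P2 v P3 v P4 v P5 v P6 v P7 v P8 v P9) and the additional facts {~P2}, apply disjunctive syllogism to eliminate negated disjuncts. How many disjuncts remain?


Original disjuncts (9): P1, P2, P3, P4, P5, P6, P7, P8, P9
Negated (eliminate): ~P2
Remaining disjuncts: P1, P3, P4, P5, P6, P7, P8, P9
Count = 9 - 1 = 8

8


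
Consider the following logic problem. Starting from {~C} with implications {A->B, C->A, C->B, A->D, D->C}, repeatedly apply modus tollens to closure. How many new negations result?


Initial negated facts: {~C}
Apply modus tollens to closure:
  ~C and D->C  =>  ~D
  ~D and A->D  =>  ~A
Final negated: {~A, ~C, ~D}
New negations: {~A, ~D}
Count = 2

2


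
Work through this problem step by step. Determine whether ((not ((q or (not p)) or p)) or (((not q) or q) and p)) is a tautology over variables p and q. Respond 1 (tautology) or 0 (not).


Check all 4 assignments:
p=0, q=0: 0
p=0, q=1: 0
p=1, q=0: 1
p=1, q=1: 1
Satisfying count = 2/4.
Tautology iff count = 4: no.

0


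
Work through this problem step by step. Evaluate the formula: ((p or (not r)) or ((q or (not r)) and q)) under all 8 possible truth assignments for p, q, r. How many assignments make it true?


Check all 8 assignments:
p=0, q=0, r=0: 1
p=0, q=0, r=1: 0
p=0, q=1, r=0: 1
p=0, q=1, r=1: 1
p=1, q=0, r=0: 1
p=1, q=0, r=1: 1
p=1, q=1, r=0: 1
p=1, q=1, r=1: 1
Count of True = 7

7


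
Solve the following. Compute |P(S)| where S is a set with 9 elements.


The power set of a set with n elements has 2^n elements.
|P(S)| = 2^9 = 512

512


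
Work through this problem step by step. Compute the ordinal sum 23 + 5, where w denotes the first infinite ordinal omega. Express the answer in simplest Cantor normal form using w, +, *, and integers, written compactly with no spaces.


Compute 23 + 5.
Ordinal + is associative but NOT commutative; for finite n>0, n + w = w but w + n stays w+n.
Both operands finite; ordinal + agrees with natural +: 23 + 5 = 28.
Result = 28

28


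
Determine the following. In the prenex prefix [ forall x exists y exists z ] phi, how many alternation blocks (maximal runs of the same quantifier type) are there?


Quantifier-type sequence: A E E  (A=forall, E=exists)
Group into maximal same-type runs:
  Ax1 | Ex2
Number of blocks = 2

2


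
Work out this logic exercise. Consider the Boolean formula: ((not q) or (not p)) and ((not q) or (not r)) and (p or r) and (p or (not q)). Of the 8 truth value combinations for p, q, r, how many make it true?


Evaluate all 8 assignments for p, q, r:
p=0, q=0, r=0: 0
p=0, q=0, r=1: 1
p=0, q=1, r=0: 0
p=0, q=1, r=1: 0
p=1, q=0, r=0: 1
p=1, q=0, r=1: 1
p=1, q=1, r=0: 0
p=1, q=1, r=1: 0
Satisfying count = 3

3


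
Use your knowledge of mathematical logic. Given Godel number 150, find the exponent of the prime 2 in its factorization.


Factorize 150 by dividing by 2 repeatedly.
Division steps: 2 divides 150 exactly 1 time(s).
Exponent of 2 = 1

1


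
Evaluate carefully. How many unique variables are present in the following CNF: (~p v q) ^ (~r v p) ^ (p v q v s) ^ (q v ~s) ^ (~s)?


Identify each variable that appears in the formula.
Variables found: p, q, r, s
Count = 4

4


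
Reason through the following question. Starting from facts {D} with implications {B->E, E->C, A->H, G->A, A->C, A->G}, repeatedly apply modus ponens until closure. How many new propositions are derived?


Initial facts: {D}
Apply modus ponens to closure:
  (no implication fires)
Final known: {D}
New propositions: {(none)}
Count = 0

0


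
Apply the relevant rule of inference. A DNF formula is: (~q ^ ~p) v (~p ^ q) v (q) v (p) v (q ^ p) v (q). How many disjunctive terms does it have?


A DNF formula is a disjunction of terms (conjunctions).
Terms are separated by v.
Counting the disjuncts: 6 terms.

6


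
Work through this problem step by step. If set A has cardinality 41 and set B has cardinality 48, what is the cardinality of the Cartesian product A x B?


The Cartesian product A x B contains all ordered pairs (a, b).
|A x B| = |A| * |B| = 41 * 48 = 1968

1968


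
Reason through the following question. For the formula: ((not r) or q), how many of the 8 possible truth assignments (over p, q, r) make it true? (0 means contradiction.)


Check all 8 assignments:
p=0, q=0, r=0: 1
p=0, q=0, r=1: 0
p=0, q=1, r=0: 1
p=0, q=1, r=1: 1
p=1, q=0, r=0: 1
p=1, q=0, r=1: 0
p=1, q=1, r=0: 1
p=1, q=1, r=1: 1
Count of True = 6

6


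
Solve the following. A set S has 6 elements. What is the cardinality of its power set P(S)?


The power set of a set with n elements has 2^n elements.
|P(S)| = 2^6 = 64

64


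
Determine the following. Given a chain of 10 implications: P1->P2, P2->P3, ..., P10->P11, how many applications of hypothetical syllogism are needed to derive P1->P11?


With 10 implications in a chain connecting 11 propositions:
P1->P2, P2->P3, ..., P10->P11
Steps needed = (number of implications) - 1 = 10 - 1 = 9

9


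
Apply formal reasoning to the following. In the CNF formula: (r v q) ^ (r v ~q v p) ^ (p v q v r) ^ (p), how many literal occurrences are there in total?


Counting literals in each clause:
Clause 1: 2 literal(s)
Clause 2: 3 literal(s)
Clause 3: 3 literal(s)
Clause 4: 1 literal(s)
Total = 9

9


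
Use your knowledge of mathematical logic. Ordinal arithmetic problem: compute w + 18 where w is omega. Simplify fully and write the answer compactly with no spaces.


Compute w + 18.
Ordinal + is associative but NOT commutative; for finite n>0, n + w = w but w + n stays w+n.
w + 18 is already in normal form (a successor ordinal beyond w).
Result = w+18

w+18


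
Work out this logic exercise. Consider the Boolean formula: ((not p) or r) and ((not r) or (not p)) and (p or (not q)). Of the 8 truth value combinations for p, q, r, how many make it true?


Evaluate all 8 assignments for p, q, r:
p=0, q=0, r=0: 1
p=0, q=0, r=1: 1
p=0, q=1, r=0: 0
p=0, q=1, r=1: 0
p=1, q=0, r=0: 0
p=1, q=0, r=1: 0
p=1, q=1, r=0: 0
p=1, q=1, r=1: 0
Satisfying count = 2

2


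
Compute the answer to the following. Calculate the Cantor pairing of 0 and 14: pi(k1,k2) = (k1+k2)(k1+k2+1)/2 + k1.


k1 + k2 = 14
(k1+k2)(k1+k2+1)/2 = 14 * 15 / 2 = 105
pi = 105 + 0 = 105

105


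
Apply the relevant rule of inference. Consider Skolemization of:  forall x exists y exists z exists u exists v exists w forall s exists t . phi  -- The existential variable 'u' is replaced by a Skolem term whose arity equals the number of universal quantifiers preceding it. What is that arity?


Quantifier prefix: forall x exists y exists z exists u exists v exists w forall s exists t
'u' is existentially quantified at position 4.
Universal variables preceding it: x
Skolem function arity = 1

1


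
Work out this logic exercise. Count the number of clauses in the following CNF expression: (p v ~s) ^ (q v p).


A CNF formula is a conjunction of clauses.
Clauses are separated by ^.
Counting the conjuncts: 2 clauses.

2


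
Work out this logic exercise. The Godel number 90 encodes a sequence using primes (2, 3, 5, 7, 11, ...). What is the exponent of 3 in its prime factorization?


Factorize 90 by dividing by 3 repeatedly.
Division steps: 3 divides 90 exactly 2 time(s).
Exponent of 3 = 2

2


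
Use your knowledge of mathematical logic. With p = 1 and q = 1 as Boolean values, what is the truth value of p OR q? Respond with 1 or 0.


p = 1, q = 1
Operation: p OR q
Evaluate: 1 OR 1 = 1

1


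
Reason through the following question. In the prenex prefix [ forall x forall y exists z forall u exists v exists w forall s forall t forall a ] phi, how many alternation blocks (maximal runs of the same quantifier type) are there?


Quantifier-type sequence: A A E A E E A A A  (A=forall, E=exists)
Group into maximal same-type runs:
  Ax2 | Ex1 | Ax1 | Ex2 | Ax3
Number of blocks = 5

5


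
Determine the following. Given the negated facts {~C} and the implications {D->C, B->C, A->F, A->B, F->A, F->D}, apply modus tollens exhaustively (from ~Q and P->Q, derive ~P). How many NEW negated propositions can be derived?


Initial negated facts: {~C}
Apply modus tollens to closure:
  ~C and D->C  =>  ~D
  ~C and B->C  =>  ~B
  ~B and A->B  =>  ~A
  ~A and F->A  =>  ~F
Final negated: {~A, ~B, ~C, ~D, ~F}
New negations: {~A, ~B, ~D, ~F}
Count = 4

4


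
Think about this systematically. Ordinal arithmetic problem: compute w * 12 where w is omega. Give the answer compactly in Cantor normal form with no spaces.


Compute w * 12.
Ordinal * is associative and left-distributive over +, but NOT commutative; for finite n>1, n*w = w but w*n stays w*n.
w * 12 means 12 copies of w concatenated: w*12.
Result = w*12

w*12


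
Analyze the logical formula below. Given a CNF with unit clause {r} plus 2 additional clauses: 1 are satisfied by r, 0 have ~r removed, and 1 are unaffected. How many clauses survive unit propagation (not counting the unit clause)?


Satisfied (removed): 1
Shortened (remain): 0
Unchanged (remain): 1
Remaining = 0 + 1 = 1

1


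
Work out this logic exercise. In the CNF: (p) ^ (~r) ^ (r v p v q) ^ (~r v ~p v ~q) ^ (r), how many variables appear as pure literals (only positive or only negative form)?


Check each variable for pure literal status:
p: mixed (not pure)
q: mixed (not pure)
r: mixed (not pure)
Pure literal count = 0

0


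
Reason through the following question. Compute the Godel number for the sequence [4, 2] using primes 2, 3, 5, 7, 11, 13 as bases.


Encode each element as an exponent of the corresponding prime:
  2^4 = 16
  3^2 = 9
Product = 16 * 9 = 144

144


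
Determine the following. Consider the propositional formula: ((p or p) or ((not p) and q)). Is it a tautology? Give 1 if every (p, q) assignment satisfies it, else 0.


Check all 4 assignments:
p=0, q=0: 0
p=0, q=1: 1
p=1, q=0: 1
p=1, q=1: 1
Satisfying count = 3/4.
Tautology iff count = 4: no.

0


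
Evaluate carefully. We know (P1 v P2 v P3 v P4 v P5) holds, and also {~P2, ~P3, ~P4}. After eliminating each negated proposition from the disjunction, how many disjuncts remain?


Original disjuncts (5): P1, P2, P3, P4, P5
Negated (eliminate): ~P2, ~P3, ~P4
Remaining disjuncts: P1, P5
Count = 5 - 3 = 2

2


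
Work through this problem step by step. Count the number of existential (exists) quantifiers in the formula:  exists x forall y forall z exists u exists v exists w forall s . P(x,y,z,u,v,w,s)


Quantifier prefix: exists x forall y forall z exists u exists v exists w forall s
Mark each quantifier type:
  E U U E E E U
Universal count = 3, Existential count = 4
Asked for existential (exists) quantifiers: 4

4


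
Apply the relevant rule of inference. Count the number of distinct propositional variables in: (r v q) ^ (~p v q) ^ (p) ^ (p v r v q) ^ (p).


Identify each variable that appears in the formula.
Variables found: p, q, r
Count = 3

3


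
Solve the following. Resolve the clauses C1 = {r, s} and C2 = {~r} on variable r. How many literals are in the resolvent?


Remove r from C1 and ~r from C2.
C1 remainder: {s}
C2 remainder: {}
Union (resolvent): {s}
Resolvent has 1 literal(s).

1


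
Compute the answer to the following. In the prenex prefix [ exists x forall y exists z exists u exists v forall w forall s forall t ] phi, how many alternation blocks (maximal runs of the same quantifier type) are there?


Quantifier-type sequence: E A E E E A A A  (A=forall, E=exists)
Group into maximal same-type runs:
  Ex1 | Ax1 | Ex3 | Ax3
Number of blocks = 4

4


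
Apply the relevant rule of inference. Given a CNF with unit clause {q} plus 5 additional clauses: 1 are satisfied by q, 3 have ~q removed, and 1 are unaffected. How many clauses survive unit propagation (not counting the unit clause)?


Satisfied (removed): 1
Shortened (remain): 3
Unchanged (remain): 1
Remaining = 3 + 1 = 4

4


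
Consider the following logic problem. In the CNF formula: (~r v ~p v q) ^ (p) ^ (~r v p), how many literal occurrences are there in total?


Counting literals in each clause:
Clause 1: 3 literal(s)
Clause 2: 1 literal(s)
Clause 3: 2 literal(s)
Total = 6

6


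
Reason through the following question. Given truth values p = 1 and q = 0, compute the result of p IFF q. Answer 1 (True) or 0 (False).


p = 1, q = 0
Operation: p IFF q
Evaluate: 1 IFF 0 = 0

0


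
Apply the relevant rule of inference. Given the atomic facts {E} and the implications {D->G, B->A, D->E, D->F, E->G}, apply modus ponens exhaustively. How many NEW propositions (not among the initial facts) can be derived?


Initial facts: {E}
Apply modus ponens to closure:
  E and E->G  =>  G
Final known: {E, G}
New propositions: {G}
Count = 1

1


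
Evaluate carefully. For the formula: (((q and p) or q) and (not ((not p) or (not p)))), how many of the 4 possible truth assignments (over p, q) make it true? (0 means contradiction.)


Check all 4 assignments:
p=0, q=0: 0
p=0, q=1: 0
p=1, q=0: 0
p=1, q=1: 1
Count of True = 1

1


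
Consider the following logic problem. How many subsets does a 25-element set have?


The power set of a set with n elements has 2^n elements.
|P(S)| = 2^25 = 33554432

33554432


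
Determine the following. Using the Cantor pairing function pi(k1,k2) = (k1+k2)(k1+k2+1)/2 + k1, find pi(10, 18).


k1 + k2 = 28
(k1+k2)(k1+k2+1)/2 = 28 * 29 / 2 = 406
pi = 406 + 10 = 416

416


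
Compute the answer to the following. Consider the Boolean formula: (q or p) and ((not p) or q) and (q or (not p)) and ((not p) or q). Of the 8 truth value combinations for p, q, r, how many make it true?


Evaluate all 8 assignments for p, q, r:
p=0, q=0, r=0: 0
p=0, q=0, r=1: 0
p=0, q=1, r=0: 1
p=0, q=1, r=1: 1
p=1, q=0, r=0: 0
p=1, q=0, r=1: 0
p=1, q=1, r=0: 1
p=1, q=1, r=1: 1
Satisfying count = 4

4


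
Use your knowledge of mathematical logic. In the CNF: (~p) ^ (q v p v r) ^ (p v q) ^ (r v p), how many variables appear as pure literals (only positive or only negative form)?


Check each variable for pure literal status:
p: mixed (not pure)
q: pure positive
r: pure positive
Pure literal count = 2

2


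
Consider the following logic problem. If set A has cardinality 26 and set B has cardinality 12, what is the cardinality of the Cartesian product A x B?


The Cartesian product A x B contains all ordered pairs (a, b).
|A x B| = |A| * |B| = 26 * 12 = 312

312


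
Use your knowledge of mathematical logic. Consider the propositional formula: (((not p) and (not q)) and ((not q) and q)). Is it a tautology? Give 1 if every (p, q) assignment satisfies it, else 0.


Check all 4 assignments:
p=0, q=0: 0
p=0, q=1: 0
p=1, q=0: 0
p=1, q=1: 0
Satisfying count = 0/4.
Tautology iff count = 4: no.

0


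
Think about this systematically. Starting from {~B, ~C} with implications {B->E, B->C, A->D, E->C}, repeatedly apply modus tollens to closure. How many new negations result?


Initial negated facts: {~B, ~C}
Apply modus tollens to closure:
  ~C and E->C  =>  ~E
Final negated: {~B, ~C, ~E}
New negations: {~E}
Count = 1

1


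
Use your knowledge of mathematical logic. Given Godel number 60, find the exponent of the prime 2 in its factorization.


Factorize 60 by dividing by 2 repeatedly.
Division steps: 2 divides 60 exactly 2 time(s).
Exponent of 2 = 2

2


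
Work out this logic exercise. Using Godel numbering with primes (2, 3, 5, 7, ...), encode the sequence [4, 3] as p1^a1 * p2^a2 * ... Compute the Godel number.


Encode each element as an exponent of the corresponding prime:
  2^4 = 16
  3^3 = 27
Product = 16 * 27 = 432

432


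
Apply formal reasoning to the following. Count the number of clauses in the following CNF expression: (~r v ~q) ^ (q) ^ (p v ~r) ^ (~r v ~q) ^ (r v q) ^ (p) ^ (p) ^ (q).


A CNF formula is a conjunction of clauses.
Clauses are separated by ^.
Counting the conjuncts: 8 clauses.

8


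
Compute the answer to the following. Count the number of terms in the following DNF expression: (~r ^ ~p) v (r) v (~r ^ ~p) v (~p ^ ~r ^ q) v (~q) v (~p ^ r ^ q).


A DNF formula is a disjunction of terms (conjunctions).
Terms are separated by v.
Counting the disjuncts: 6 terms.

6


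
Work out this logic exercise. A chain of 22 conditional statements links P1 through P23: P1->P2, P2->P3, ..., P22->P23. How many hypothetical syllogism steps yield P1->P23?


With 22 implications in a chain connecting 23 propositions:
P1->P2, P2->P3, ..., P22->P23
Steps needed = (number of implications) - 1 = 22 - 1 = 21

21


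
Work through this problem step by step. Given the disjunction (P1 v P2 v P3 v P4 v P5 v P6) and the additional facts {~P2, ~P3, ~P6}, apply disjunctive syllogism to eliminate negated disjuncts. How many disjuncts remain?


Original disjuncts (6): P1, P2, P3, P4, P5, P6
Negated (eliminate): ~P2, ~P3, ~P6
Remaining disjuncts: P1, P4, P5
Count = 6 - 3 = 3

3


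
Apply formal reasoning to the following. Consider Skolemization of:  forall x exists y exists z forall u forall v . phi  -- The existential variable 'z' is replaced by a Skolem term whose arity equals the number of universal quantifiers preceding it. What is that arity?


Quantifier prefix: forall x exists y exists z forall u forall v
'z' is existentially quantified at position 3.
Universal variables preceding it: x
Skolem function arity = 1

1


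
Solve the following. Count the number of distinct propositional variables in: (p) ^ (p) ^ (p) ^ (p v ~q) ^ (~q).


Identify each variable that appears in the formula.
Variables found: p, q
Count = 2

2


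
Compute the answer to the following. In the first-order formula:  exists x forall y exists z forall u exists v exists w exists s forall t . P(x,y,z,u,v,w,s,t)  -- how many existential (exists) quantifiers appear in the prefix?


Quantifier prefix: exists x forall y exists z forall u exists v exists w exists s forall t
Mark each quantifier type:
  E U E U E E E U
Universal count = 3, Existential count = 5
Asked for existential (exists) quantifiers: 5

5


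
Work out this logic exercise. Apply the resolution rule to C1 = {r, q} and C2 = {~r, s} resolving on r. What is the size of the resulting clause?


Remove r from C1 and ~r from C2.
C1 remainder: {q}
C2 remainder: {s}
Union (resolvent): {q, s}
Resolvent has 2 literal(s).

2


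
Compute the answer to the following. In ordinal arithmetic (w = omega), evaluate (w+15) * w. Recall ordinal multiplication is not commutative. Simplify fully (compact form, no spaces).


Compute (w+15) * w.
Ordinal * is associative and left-distributive over +, but NOT commutative; for finite n>1, n*w = w but w*n stays w*n.
(w+15) * w = sup{(w+15)*k : k<w} = sup{w*k+15} = w^2 (the +15 tail is absorbed in the limit).
Result = w^2

w^2


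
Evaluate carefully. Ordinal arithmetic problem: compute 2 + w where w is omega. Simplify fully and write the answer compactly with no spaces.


Compute 2 + w.
Ordinal + is associative but NOT commutative; for finite n>0, n + w = w but w + n stays w+n.
Any finite left addend is absorbed by w on the right: 2 + w = w.
Result = w

w


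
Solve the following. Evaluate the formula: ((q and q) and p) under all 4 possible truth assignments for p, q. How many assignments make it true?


Check all 4 assignments:
p=0, q=0: 0
p=0, q=1: 0
p=1, q=0: 0
p=1, q=1: 1
Count of True = 1

1


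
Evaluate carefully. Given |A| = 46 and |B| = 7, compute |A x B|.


The Cartesian product A x B contains all ordered pairs (a, b).
|A x B| = |A| * |B| = 46 * 7 = 322

322


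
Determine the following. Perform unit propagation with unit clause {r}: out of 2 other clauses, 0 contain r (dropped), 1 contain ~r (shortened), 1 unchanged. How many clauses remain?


Satisfied (removed): 0
Shortened (remain): 1
Unchanged (remain): 1
Remaining = 1 + 1 = 2

2


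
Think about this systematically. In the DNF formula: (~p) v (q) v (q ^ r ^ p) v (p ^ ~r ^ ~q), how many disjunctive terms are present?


A DNF formula is a disjunction of terms (conjunctions).
Terms are separated by v.
Counting the disjuncts: 4 terms.

4


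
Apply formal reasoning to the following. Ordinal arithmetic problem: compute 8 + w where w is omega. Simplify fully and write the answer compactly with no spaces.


Compute 8 + w.
Ordinal + is associative but NOT commutative; for finite n>0, n + w = w but w + n stays w+n.
Any finite left addend is absorbed by w on the right: 8 + w = w.
Result = w

w


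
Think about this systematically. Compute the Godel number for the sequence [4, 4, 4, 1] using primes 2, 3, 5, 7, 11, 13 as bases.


Encode each element as an exponent of the corresponding prime:
  2^4 = 16
  3^4 = 81
  5^4 = 625
  7^1 = 7
Product = 16 * 81 * 625 * 7 = 5670000

5670000


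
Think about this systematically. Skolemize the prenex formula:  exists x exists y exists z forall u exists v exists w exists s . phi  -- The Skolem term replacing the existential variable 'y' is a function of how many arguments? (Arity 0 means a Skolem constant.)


Quantifier prefix: exists x exists y exists z forall u exists v exists w exists s
'y' is existentially quantified at position 2.
No universal quantifiers precede it.
Skolem function arity = 0 (a Skolem constant)

0


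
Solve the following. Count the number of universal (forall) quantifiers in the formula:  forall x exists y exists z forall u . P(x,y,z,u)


Quantifier prefix: forall x exists y exists z forall u
Mark each quantifier type:
  U E E U
Universal count = 2, Existential count = 2
Asked for universal (forall) quantifiers: 2

2


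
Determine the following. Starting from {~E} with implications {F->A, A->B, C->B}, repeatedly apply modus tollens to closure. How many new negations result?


Initial negated facts: {~E}
Apply modus tollens to closure:
  (no implication fires)
Final negated: {~E}
New negations: {(none)}
Count = 0

0


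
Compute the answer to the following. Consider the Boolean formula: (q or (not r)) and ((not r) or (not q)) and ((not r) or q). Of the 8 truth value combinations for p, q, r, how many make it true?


Evaluate all 8 assignments for p, q, r:
p=0, q=0, r=0: 1
p=0, q=0, r=1: 0
p=0, q=1, r=0: 1
p=0, q=1, r=1: 0
p=1, q=0, r=0: 1
p=1, q=0, r=1: 0
p=1, q=1, r=0: 1
p=1, q=1, r=1: 0
Satisfying count = 4

4


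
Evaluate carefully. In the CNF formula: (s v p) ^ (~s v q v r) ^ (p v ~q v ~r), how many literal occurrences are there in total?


Counting literals in each clause:
Clause 1: 2 literal(s)
Clause 2: 3 literal(s)
Clause 3: 3 literal(s)
Total = 8

8


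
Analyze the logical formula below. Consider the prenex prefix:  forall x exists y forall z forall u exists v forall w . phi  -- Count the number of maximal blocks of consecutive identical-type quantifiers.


Quantifier-type sequence: A E A A E A  (A=forall, E=exists)
Group into maximal same-type runs:
  Ax1 | Ex1 | Ax2 | Ex1 | Ax1
Number of blocks = 5

5


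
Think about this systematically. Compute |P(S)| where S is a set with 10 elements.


The power set of a set with n elements has 2^n elements.
|P(S)| = 2^10 = 1024

1024


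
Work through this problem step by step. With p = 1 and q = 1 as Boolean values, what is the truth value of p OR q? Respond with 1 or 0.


p = 1, q = 1
Operation: p OR q
Evaluate: 1 OR 1 = 1

1


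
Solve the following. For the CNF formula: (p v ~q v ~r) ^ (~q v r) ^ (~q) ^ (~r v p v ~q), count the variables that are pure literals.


Check each variable for pure literal status:
p: pure positive
q: pure negative
r: mixed (not pure)
Pure literal count = 2

2


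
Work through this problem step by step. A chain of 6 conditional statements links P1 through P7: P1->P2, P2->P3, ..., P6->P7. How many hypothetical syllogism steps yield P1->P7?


With 6 implications in a chain connecting 7 propositions:
P1->P2, P2->P3, ..., P6->P7
Steps needed = (number of implications) - 1 = 6 - 1 = 5

5


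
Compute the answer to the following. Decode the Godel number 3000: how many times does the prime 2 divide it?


Factorize 3000 by dividing by 2 repeatedly.
Division steps: 2 divides 3000 exactly 3 time(s).
Exponent of 2 = 3

3


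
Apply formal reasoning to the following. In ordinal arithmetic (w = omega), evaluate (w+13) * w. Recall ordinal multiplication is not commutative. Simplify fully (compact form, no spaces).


Compute (w+13) * w.
Ordinal * is associative and left-distributive over +, but NOT commutative; for finite n>1, n*w = w but w*n stays w*n.
(w+13) * w = sup{(w+13)*k : k<w} = sup{w*k+13} = w^2 (the +13 tail is absorbed in the limit).
Result = w^2

w^2


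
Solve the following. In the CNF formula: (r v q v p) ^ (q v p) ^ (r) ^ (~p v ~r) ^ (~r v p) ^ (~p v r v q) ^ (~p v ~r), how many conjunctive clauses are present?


A CNF formula is a conjunction of clauses.
Clauses are separated by ^.
Counting the conjuncts: 7 clauses.

7


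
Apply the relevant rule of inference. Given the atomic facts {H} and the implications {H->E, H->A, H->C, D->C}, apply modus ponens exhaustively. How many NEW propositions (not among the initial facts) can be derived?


Initial facts: {H}
Apply modus ponens to closure:
  H and H->E  =>  E
  H and H->A  =>  A
  H and H->C  =>  C
Final known: {A, C, E, H}
New propositions: {A, C, E}
Count = 3

3


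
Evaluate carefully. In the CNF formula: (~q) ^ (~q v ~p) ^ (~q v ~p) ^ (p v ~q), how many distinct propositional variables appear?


Identify each variable that appears in the formula.
Variables found: p, q
Count = 2

2


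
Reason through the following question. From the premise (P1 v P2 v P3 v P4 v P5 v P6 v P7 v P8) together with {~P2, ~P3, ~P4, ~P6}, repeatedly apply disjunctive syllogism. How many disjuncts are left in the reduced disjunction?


Original disjuncts (8): P1, P2, P3, P4, P5, P6, P7, P8
Negated (eliminate): ~P2, ~P3, ~P4, ~P6
Remaining disjuncts: P1, P5, P7, P8
Count = 8 - 4 = 4

4


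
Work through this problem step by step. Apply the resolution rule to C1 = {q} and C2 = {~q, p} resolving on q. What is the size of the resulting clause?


Remove q from C1 and ~q from C2.
C1 remainder: {}
C2 remainder: {p}
Union (resolvent): {p}
Resolvent has 1 literal(s).

1


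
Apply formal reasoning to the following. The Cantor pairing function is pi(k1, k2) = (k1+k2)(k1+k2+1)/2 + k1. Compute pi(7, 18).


k1 + k2 = 25
(k1+k2)(k1+k2+1)/2 = 25 * 26 / 2 = 325
pi = 325 + 7 = 332

332


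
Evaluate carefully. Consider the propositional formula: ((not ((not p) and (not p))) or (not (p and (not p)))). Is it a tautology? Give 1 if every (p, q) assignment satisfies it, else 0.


Check all 4 assignments:
p=0, q=0: 1
p=0, q=1: 1
p=1, q=0: 1
p=1, q=1: 1
Satisfying count = 4/4.
Tautology iff count = 4: yes.

1


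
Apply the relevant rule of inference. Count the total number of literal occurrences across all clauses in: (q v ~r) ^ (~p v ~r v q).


Counting literals in each clause:
Clause 1: 2 literal(s)
Clause 2: 3 literal(s)
Total = 5

5


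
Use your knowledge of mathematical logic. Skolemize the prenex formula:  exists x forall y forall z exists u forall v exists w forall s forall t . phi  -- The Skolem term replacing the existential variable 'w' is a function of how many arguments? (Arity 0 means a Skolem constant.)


Quantifier prefix: exists x forall y forall z exists u forall v exists w forall s forall t
'w' is existentially quantified at position 6.
Universal variables preceding it: y, z, v
Skolem function arity = 3

3


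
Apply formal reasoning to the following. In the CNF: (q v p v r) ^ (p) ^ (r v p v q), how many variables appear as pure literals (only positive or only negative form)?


Check each variable for pure literal status:
p: pure positive
q: pure positive
r: pure positive
Pure literal count = 3

3


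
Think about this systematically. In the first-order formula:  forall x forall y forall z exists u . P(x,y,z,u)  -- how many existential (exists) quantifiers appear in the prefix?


Quantifier prefix: forall x forall y forall z exists u
Mark each quantifier type:
  U U U E
Universal count = 3, Existential count = 1
Asked for existential (exists) quantifiers: 1

1
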